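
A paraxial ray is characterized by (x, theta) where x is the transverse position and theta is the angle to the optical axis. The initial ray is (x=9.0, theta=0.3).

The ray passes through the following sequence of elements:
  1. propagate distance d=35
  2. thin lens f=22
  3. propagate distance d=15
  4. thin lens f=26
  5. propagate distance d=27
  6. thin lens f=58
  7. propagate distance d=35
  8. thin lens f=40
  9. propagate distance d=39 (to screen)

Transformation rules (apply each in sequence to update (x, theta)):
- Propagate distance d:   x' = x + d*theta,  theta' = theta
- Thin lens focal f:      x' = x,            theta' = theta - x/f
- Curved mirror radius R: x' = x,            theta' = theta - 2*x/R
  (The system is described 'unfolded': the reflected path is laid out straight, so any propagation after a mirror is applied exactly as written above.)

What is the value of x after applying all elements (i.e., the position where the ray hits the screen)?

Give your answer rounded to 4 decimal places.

Answer: -29.0370

Derivation:
Initial: x=9.0000 theta=0.3000
After 1 (propagate distance d=35): x=19.5000 theta=0.3000
After 2 (thin lens f=22): x=19.5000 theta=-129/220 (≈-0.5864)
After 3 (propagate distance d=15): x=471/44 (≈10.7045) theta=-129/220 (≈-0.5864)
After 4 (thin lens f=26): x=471/44 (≈10.7045) theta=-519/520 (≈-0.9981)
After 5 (propagate distance d=27): x=-92913/5720 (≈-16.2435) theta=-519/520 (≈-0.9981)
After 6 (thin lens f=58): x=-92913/5720 (≈-16.2435) theta=-238209/331760 (≈-0.7180)
After 7 (propagate distance d=35): x=-13726269/331760 (≈-41.3741) theta=-238209/331760 (≈-0.7180)
After 8 (thin lens f=40): x=-13726269/331760 (≈-41.3741) theta=4197909/13270400 (≈0.3163)
After 9 (propagate distance d=39 (to screen)): x=-13287321/457600 (≈-29.0370) theta=4197909/13270400 (≈0.3163)
Rounded to 4 decimal places: x = -29.0370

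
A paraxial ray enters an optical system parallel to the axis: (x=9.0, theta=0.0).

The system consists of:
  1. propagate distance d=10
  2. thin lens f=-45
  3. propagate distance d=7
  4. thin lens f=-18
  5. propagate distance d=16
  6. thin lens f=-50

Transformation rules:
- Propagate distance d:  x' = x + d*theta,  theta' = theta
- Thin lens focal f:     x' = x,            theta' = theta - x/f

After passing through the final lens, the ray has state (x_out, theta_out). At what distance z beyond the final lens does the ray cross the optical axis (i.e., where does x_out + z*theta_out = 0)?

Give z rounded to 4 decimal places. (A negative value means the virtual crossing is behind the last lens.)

Answer: -18.5025

Derivation:
Initial: x=9.0000 theta=0.0000
After 1 (propagate distance d=10): x=9.0000 theta=0.0000
After 2 (thin lens f=-45): x=9.0000 theta=0.2000
After 3 (propagate distance d=7): x=10.4000 theta=0.2000
After 4 (thin lens f=-18): x=10.4000 theta=7/9 (≈0.7778)
After 5 (propagate distance d=16): x=1028/45 (≈22.8444) theta=7/9 (≈0.7778)
After 6 (thin lens f=-50): x=1028/45 (≈22.8444) theta=463/375 (≈1.2347)
z_focus = -x_out/theta_out = -(1028/45)/(463/375) = -25700/1389 ≈ -18.5025
Rounded to 4 decimal places: z = -18.5025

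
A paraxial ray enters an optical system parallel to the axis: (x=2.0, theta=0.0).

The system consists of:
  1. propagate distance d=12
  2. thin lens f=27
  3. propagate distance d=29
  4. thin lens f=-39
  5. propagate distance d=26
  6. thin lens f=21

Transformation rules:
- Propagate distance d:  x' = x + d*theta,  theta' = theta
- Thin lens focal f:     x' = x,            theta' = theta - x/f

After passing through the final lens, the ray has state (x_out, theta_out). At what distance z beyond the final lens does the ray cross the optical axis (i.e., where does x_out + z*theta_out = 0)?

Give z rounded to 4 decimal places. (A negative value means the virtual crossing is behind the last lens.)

Answer: 84.8905

Derivation:
Initial: x=2.0000 theta=0.0000
After 1 (propagate distance d=12): x=2.0000 theta=0.0000
After 2 (thin lens f=27): x=2.0000 theta=-2/27 (≈-0.0741)
After 3 (propagate distance d=29): x=-4/27 (≈-0.1481) theta=-2/27 (≈-0.0741)
After 4 (thin lens f=-39): x=-4/27 (≈-0.1481) theta=-82/1053 (≈-0.0779)
After 5 (propagate distance d=26): x=-176/81 (≈-2.1728) theta=-82/1053 (≈-0.0779)
After 6 (thin lens f=21): x=-176/81 (≈-2.1728) theta=566/22113 (≈0.0256)
z_focus = -x_out/theta_out = -(-176/81)/(566/22113) = 24024/283 ≈ 84.8905
Rounded to 4 decimal places: z = 84.8905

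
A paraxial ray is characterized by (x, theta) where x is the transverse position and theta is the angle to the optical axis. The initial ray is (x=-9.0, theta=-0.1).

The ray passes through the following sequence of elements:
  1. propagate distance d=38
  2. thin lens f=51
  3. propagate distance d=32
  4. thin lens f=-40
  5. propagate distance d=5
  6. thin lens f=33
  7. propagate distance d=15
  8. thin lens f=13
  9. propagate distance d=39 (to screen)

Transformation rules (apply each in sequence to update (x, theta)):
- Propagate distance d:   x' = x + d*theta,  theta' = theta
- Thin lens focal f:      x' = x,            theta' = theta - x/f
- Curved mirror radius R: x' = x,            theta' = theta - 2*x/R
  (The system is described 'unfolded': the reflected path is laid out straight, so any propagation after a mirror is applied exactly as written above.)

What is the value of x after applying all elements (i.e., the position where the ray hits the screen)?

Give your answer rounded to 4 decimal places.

Answer: 18.2245

Derivation:
Initial: x=-9.0000 theta=-0.1000
After 1 (propagate distance d=38): x=-12.8000 theta=-0.1000
After 2 (thin lens f=51): x=-12.8000 theta=77/510 (≈0.1510)
After 3 (propagate distance d=32): x=-2032/255 (≈-7.9686) theta=77/510 (≈0.1510)
After 4 (thin lens f=-40): x=-2032/255 (≈-7.9686) theta=-41/850 (≈-0.0482)
After 5 (propagate distance d=5): x=-4187/510 (≈-8.2098) theta=-41/850 (≈-0.0482)
After 6 (thin lens f=33): x=-4187/510 (≈-8.2098) theta=8438/42075 (≈0.2005)
After 7 (propagate distance d=15): x=-9727/1870 (≈-5.2016) theta=8438/42075 (≈0.2005)
After 8 (thin lens f=13): x=-9727/1870 (≈-5.2016) theta=657103/1093950 (≈0.6007)
After 9 (propagate distance d=39 (to screen)): x=255599/14025 (≈18.2245) theta=657103/1093950 (≈0.6007)
Rounded to 4 decimal places: x = 18.2245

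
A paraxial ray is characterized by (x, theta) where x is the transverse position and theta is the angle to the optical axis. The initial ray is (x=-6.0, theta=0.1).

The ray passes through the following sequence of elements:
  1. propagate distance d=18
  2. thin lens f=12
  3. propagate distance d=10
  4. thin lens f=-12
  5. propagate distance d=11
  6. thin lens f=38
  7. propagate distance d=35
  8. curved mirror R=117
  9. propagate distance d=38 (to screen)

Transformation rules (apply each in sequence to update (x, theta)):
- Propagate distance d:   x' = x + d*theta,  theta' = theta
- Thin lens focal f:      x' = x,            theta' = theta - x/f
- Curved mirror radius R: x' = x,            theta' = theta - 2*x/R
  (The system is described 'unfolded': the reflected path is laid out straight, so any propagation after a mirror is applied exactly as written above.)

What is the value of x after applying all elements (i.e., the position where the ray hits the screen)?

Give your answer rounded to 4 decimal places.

Answer: 18.5037

Derivation:
Initial: x=-6.0000 theta=0.1000
After 1 (propagate distance d=18): x=-4.2000 theta=0.1000
After 2 (thin lens f=12): x=-4.2000 theta=0.4500
After 3 (propagate distance d=10): x=0.3000 theta=0.4500
After 4 (thin lens f=-12): x=0.3000 theta=0.4750
After 5 (propagate distance d=11): x=5.5250 theta=0.4750
After 6 (thin lens f=38): x=5.5250 theta=501/1520 (≈0.3296)
After 7 (propagate distance d=35): x=25933/1520 (≈17.0612) theta=501/1520 (≈0.3296)
After 8 (curved mirror R=117): x=25933/1520 (≈17.0612) theta=6751/177840 (≈0.0380)
After 9 (propagate distance d=38 (to screen)): x=3290699/177840 (≈18.5037) theta=6751/177840 (≈0.0380)
Rounded to 4 decimal places: x = 18.5037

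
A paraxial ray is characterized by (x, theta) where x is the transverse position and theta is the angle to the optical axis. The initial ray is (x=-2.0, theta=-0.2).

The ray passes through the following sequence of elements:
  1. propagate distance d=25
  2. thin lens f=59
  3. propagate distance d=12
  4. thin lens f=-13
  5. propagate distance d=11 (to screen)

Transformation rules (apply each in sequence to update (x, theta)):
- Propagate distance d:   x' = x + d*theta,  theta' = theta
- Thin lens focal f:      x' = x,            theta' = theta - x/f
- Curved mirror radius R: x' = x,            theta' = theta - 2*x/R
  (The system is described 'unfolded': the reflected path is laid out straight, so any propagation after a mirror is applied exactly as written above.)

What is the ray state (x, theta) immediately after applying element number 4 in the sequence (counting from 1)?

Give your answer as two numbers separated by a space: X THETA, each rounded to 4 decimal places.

Initial: x=-2.0000 theta=-0.2000
After 1 (propagate distance d=25): x=-7.0000 theta=-0.2000
After 2 (thin lens f=59): x=-7.0000 theta=-24/295 (≈-0.0814)
After 3 (propagate distance d=12): x=-2353/295 (≈-7.9763) theta=-24/295 (≈-0.0814)
After 4 (thin lens f=-13): x=-2353/295 (≈-7.9763) theta=-41/59 (≈-0.6949)
Rounded to 4 decimal places: x = -7.9763, theta = -0.6949

Answer: -7.9763 -0.6949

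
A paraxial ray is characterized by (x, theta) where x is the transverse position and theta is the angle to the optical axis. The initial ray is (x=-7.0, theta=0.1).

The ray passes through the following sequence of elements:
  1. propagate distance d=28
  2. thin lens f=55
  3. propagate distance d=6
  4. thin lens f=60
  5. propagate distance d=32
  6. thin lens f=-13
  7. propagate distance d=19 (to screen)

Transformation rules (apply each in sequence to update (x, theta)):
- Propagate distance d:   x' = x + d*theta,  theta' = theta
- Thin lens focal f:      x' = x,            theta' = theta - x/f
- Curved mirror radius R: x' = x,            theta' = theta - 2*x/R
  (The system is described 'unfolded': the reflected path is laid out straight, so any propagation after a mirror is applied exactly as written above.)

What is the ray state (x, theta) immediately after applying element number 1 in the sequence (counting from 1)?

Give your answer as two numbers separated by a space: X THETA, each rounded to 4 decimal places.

Answer: -4.2000 0.1000

Derivation:
Initial: x=-7.0000 theta=0.1000
After 1 (propagate distance d=28): x=-4.2000 theta=0.1000
Rounded to 4 decimal places: x = -4.2000, theta = 0.1000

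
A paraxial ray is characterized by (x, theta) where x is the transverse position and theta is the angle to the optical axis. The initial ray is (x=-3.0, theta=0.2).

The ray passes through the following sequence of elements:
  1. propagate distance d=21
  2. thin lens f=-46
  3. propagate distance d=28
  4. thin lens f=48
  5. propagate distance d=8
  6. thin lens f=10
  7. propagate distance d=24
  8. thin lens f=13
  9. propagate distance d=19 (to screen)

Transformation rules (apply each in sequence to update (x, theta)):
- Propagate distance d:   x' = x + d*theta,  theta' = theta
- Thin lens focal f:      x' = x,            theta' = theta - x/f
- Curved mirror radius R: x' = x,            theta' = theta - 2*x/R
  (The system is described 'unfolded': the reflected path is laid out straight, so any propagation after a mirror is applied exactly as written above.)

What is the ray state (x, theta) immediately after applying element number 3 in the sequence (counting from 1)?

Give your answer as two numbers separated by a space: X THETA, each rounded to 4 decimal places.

Initial: x=-3.0000 theta=0.2000
After 1 (propagate distance d=21): x=1.2000 theta=0.2000
After 2 (thin lens f=-46): x=1.2000 theta=26/115 (≈0.2261)
After 3 (propagate distance d=28): x=866/115 (≈7.5304) theta=26/115 (≈0.2261)
Rounded to 4 decimal places: x = 7.5304, theta = 0.2261

Answer: 7.5304 0.2261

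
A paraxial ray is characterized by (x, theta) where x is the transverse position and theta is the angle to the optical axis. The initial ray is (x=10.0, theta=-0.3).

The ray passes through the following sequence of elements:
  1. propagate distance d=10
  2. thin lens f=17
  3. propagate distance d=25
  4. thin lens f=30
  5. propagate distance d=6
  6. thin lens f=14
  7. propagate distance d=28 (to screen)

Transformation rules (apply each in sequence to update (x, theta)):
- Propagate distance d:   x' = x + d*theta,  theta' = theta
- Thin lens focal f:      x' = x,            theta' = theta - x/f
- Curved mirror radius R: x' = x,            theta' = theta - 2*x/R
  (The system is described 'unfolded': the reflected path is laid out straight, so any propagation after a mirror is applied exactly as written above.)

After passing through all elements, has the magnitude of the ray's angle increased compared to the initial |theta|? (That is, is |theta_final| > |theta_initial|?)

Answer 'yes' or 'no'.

Answer: yes

Derivation:
Initial: x=10.0000 theta=-0.3000
After 1 (propagate distance d=10): x=7.0000 theta=-0.3000
After 2 (thin lens f=17): x=7.0000 theta=-121/170 (≈-0.7118)
After 3 (propagate distance d=25): x=-367/34 (≈-10.7941) theta=-121/170 (≈-0.7118)
After 4 (thin lens f=30): x=-367/34 (≈-10.7941) theta=-359/1020 (≈-0.3520)
After 5 (propagate distance d=6): x=-1097/85 (≈-12.9059) theta=-359/1020 (≈-0.3520)
After 6 (thin lens f=14): x=-1097/85 (≈-12.9059) theta=4069/7140 (≈0.5699)
After 7 (propagate distance d=28 (to screen)): x=778/255 (≈3.0510) theta=4069/7140 (≈0.5699)
|theta_initial|=0.3000 |theta_final|=4069/7140 (≈0.5699) -> increased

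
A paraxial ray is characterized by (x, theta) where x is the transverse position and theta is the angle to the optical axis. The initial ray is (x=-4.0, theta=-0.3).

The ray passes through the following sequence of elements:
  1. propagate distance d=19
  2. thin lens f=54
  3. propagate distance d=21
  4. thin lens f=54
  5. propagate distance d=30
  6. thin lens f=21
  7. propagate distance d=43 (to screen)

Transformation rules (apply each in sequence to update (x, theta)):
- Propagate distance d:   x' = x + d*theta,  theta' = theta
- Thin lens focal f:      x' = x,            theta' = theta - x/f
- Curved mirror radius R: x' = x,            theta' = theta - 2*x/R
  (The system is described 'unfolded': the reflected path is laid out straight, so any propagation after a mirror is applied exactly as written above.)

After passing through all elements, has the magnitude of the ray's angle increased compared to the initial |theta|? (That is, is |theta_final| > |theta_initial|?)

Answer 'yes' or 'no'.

Answer: yes

Derivation:
Initial: x=-4.0000 theta=-0.3000
After 1 (propagate distance d=19): x=-9.7000 theta=-0.3000
After 2 (thin lens f=54): x=-9.7000 theta=-13/108 (≈-0.1204)
After 3 (propagate distance d=21): x=-2201/180 (≈-12.2278) theta=-13/108 (≈-0.1204)
After 4 (thin lens f=54): x=-2201/180 (≈-12.2278) theta=1031/9720 (≈0.1061)
After 5 (propagate distance d=30): x=-7327/810 (≈-9.0457) theta=1031/9720 (≈0.1061)
After 6 (thin lens f=21): x=-7327/810 (≈-9.0457) theta=2435/4536 (≈0.5368)
After 7 (propagate distance d=43 (to screen)): x=106123/7560 (≈14.0374) theta=2435/4536 (≈0.5368)
|theta_initial|=0.3000 |theta_final|=2435/4536 (≈0.5368) -> increased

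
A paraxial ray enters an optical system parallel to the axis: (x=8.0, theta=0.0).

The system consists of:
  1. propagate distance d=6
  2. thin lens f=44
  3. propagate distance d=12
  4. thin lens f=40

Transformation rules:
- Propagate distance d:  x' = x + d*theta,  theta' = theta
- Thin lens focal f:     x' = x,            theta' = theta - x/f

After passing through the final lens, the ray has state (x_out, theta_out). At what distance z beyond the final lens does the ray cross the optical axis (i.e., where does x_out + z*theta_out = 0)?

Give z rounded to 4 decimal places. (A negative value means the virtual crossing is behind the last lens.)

Answer: 17.7778

Derivation:
Initial: x=8.0000 theta=0.0000
After 1 (propagate distance d=6): x=8.0000 theta=0.0000
After 2 (thin lens f=44): x=8.0000 theta=-2/11 (≈-0.1818)
After 3 (propagate distance d=12): x=64/11 (≈5.8182) theta=-2/11 (≈-0.1818)
After 4 (thin lens f=40): x=64/11 (≈5.8182) theta=-18/55 (≈-0.3273)
z_focus = -x_out/theta_out = -(64/11)/(-18/55) = 160/9 ≈ 17.7778
Rounded to 4 decimal places: z = 17.7778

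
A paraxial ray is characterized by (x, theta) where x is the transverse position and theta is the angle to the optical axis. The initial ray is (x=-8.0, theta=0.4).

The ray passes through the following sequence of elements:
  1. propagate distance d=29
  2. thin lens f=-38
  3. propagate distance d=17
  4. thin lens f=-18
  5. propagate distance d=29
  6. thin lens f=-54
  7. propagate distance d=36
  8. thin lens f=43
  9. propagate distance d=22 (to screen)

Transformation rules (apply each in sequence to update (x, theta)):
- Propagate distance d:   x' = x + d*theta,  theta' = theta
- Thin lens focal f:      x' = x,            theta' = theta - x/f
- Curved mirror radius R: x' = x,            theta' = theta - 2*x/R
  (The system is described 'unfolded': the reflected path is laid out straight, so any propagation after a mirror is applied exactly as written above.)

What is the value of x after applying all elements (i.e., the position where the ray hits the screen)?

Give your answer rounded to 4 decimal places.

Initial: x=-8.0000 theta=0.4000
After 1 (propagate distance d=29): x=3.6000 theta=0.4000
After 2 (thin lens f=-38): x=3.6000 theta=47/95 (≈0.4947)
After 3 (propagate distance d=17): x=1141/95 (≈12.0105) theta=47/95 (≈0.4947)
After 4 (thin lens f=-18): x=1141/95 (≈12.0105) theta=1987/1710 (≈1.1620)
After 5 (propagate distance d=29): x=78161/1710 (≈45.7082) theta=1987/1710 (≈1.1620)
After 6 (thin lens f=-54): x=78161/1710 (≈45.7082) theta=9761/4860 (≈2.0084)
After 7 (propagate distance d=36): x=605401/5130 (≈118.0119) theta=9761/4860 (≈2.0084)
After 8 (thin lens f=43): x=605401/5130 (≈118.0119) theta=-2922481/3970620 (≈-0.7360)
After 9 (propagate distance d=22 (to screen)): x=101071448/992655 (≈101.8193) theta=-2922481/3970620 (≈-0.7360)
Rounded to 4 decimal places: x = 101.8193

Answer: 101.8193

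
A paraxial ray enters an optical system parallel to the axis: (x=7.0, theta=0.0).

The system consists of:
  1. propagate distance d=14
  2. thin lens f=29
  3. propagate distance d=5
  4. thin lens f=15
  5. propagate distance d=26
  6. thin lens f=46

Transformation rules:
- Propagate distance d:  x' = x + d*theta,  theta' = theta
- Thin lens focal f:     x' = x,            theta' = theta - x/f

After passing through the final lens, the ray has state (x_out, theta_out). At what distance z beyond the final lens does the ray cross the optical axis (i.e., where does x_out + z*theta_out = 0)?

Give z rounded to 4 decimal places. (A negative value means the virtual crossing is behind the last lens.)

Answer: -26.3895

Derivation:
Initial: x=7.0000 theta=0.0000
After 1 (propagate distance d=14): x=7.0000 theta=0.0000
After 2 (thin lens f=29): x=7.0000 theta=-7/29 (≈-0.2414)
After 3 (propagate distance d=5): x=168/29 (≈5.7931) theta=-7/29 (≈-0.2414)
After 4 (thin lens f=15): x=168/29 (≈5.7931) theta=-91/145 (≈-0.6276)
After 5 (propagate distance d=26): x=-1526/145 (≈-10.5241) theta=-91/145 (≈-0.6276)
After 6 (thin lens f=46): x=-1526/145 (≈-10.5241) theta=-266/667 (≈-0.3988)
z_focus = -x_out/theta_out = -(-1526/145)/(-266/667) = -2507/95 ≈ -26.3895
Rounded to 4 decimal places: z = -26.3895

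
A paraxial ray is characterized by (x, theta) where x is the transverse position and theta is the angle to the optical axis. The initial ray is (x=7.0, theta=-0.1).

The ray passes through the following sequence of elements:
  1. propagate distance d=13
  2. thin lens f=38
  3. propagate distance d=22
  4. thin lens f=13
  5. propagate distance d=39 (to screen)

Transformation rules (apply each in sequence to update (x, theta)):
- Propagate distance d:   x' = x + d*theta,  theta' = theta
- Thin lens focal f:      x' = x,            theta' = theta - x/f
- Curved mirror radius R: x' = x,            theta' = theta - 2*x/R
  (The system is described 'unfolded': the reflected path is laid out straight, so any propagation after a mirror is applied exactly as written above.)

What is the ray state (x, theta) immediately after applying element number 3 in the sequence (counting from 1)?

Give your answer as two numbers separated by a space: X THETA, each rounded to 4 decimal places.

Answer: 0.2000 -0.2500

Derivation:
Initial: x=7.0000 theta=-0.1000
After 1 (propagate distance d=13): x=5.7000 theta=-0.1000
After 2 (thin lens f=38): x=5.7000 theta=-0.2500
After 3 (propagate distance d=22): x=0.2000 theta=-0.2500
Rounded to 4 decimal places: x = 0.2000, theta = -0.2500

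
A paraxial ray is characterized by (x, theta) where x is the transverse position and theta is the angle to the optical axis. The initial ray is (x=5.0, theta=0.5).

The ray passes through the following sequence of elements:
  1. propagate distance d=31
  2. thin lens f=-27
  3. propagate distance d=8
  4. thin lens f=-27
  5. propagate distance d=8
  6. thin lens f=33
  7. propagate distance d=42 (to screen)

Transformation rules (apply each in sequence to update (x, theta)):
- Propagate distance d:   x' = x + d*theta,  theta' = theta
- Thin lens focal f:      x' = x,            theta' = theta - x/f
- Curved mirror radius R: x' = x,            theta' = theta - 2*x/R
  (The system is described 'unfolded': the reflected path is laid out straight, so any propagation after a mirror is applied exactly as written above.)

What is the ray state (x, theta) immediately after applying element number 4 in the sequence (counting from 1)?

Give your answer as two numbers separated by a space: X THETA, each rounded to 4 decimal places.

Answer: 30.5741 2.3916

Derivation:
Initial: x=5.0000 theta=0.5000
After 1 (propagate distance d=31): x=20.5000 theta=0.5000
After 2 (thin lens f=-27): x=20.5000 theta=34/27 (≈1.2593)
After 3 (propagate distance d=8): x=1651/54 (≈30.5741) theta=34/27 (≈1.2593)
After 4 (thin lens f=-27): x=1651/54 (≈30.5741) theta=3487/1458 (≈2.3916)
Rounded to 4 decimal places: x = 30.5741, theta = 2.3916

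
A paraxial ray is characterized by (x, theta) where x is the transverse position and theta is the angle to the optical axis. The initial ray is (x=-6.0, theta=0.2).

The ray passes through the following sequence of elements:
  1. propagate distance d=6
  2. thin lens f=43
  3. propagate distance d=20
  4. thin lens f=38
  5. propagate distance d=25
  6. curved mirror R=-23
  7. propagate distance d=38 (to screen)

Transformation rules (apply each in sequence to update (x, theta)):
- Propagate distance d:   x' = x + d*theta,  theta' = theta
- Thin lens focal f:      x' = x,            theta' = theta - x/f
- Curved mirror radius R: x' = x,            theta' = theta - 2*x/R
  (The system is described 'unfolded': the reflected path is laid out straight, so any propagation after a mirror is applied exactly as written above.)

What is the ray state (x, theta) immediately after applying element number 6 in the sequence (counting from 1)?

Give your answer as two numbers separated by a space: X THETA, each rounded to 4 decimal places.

Answer: 8.2808 0.9940

Derivation:
Initial: x=-6.0000 theta=0.2000
After 1 (propagate distance d=6): x=-4.8000 theta=0.2000
After 2 (thin lens f=43): x=-4.8000 theta=67/215 (≈0.3116)
After 3 (propagate distance d=20): x=308/215 (≈1.4326) theta=67/215 (≈0.3116)
After 4 (thin lens f=38): x=308/215 (≈1.4326) theta=1119/4085 (≈0.2739)
After 5 (propagate distance d=25): x=33827/4085 (≈8.2808) theta=1119/4085 (≈0.2739)
After 6 (curved mirror R=-23): x=33827/4085 (≈8.2808) theta=93391/93955 (≈0.9940)
Rounded to 4 decimal places: x = 8.2808, theta = 0.9940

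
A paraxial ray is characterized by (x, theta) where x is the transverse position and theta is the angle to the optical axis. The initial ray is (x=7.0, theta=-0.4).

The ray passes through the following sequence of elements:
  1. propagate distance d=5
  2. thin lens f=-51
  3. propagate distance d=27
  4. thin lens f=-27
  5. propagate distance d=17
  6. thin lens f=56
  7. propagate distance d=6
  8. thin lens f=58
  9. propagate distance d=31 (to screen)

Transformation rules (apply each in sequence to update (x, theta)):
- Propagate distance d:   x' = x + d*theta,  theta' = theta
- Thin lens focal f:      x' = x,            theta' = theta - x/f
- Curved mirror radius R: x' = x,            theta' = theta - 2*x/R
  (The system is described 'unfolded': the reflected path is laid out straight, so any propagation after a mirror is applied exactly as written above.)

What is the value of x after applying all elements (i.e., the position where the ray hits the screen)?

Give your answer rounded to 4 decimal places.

Initial: x=7.0000 theta=-0.4000
After 1 (propagate distance d=5): x=5.0000 theta=-0.4000
After 2 (thin lens f=-51): x=5.0000 theta=-77/255 (≈-0.3020)
After 3 (propagate distance d=27): x=-268/85 (≈-3.1529) theta=-77/255 (≈-0.3020)
After 4 (thin lens f=-27): x=-268/85 (≈-3.1529) theta=-961/2295 (≈-0.4187)
After 5 (propagate distance d=17): x=-23573/2295 (≈-10.2715) theta=-961/2295 (≈-0.4187)
After 6 (thin lens f=56): x=-23573/2295 (≈-10.2715) theta=-593/2520 (≈-0.2353)
After 7 (propagate distance d=6): x=-750773/64260 (≈-11.6834) theta=-593/2520 (≈-0.2353)
After 8 (thin lens f=58): x=-750773/64260 (≈-11.6834) theta=-63137/1863540 (≈-0.0339)
After 9 (propagate distance d=31 (to screen)): x=-282496/22185 (≈-12.7336) theta=-63137/1863540 (≈-0.0339)
Rounded to 4 decimal places: x = -12.7336

Answer: -12.7336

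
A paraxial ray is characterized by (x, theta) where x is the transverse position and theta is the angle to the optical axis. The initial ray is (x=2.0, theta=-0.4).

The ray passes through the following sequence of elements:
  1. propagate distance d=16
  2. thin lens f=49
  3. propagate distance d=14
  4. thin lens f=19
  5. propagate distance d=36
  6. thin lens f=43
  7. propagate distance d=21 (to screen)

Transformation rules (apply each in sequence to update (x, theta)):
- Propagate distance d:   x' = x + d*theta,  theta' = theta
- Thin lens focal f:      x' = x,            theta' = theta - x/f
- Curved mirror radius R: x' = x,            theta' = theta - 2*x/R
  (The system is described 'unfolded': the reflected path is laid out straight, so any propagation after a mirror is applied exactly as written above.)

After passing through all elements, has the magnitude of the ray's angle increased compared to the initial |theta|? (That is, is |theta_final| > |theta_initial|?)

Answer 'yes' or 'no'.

Answer: no

Derivation:
Initial: x=2.0000 theta=-0.4000
After 1 (propagate distance d=16): x=-4.4000 theta=-0.4000
After 2 (thin lens f=49): x=-4.4000 theta=-76/245 (≈-0.3102)
After 3 (propagate distance d=14): x=-306/35 (≈-8.7429) theta=-76/245 (≈-0.3102)
After 4 (thin lens f=19): x=-306/35 (≈-8.7429) theta=698/4655 (≈0.1499)
After 5 (propagate distance d=36): x=-3114/931 (≈-3.3448) theta=698/4655 (≈0.1499)
After 6 (thin lens f=43): x=-3114/931 (≈-3.3448) theta=6512/28595 (≈0.2277)
After 7 (propagate distance d=21 (to screen)): x=287754/200165 (≈1.4376) theta=6512/28595 (≈0.2277)
|theta_initial|=0.4000 |theta_final|=6512/28595 (≈0.2277) -> not increased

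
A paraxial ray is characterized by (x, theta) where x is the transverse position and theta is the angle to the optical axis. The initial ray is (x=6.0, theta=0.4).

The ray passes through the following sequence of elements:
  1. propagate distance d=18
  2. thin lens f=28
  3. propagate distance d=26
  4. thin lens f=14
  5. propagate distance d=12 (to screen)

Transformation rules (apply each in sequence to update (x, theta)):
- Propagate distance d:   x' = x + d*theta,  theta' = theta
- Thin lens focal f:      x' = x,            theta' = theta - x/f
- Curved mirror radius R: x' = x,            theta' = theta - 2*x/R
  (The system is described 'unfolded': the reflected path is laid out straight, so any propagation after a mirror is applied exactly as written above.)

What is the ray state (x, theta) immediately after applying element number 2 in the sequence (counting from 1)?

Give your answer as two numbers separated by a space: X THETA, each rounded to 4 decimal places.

Answer: 13.2000 -0.0714

Derivation:
Initial: x=6.0000 theta=0.4000
After 1 (propagate distance d=18): x=13.2000 theta=0.4000
After 2 (thin lens f=28): x=13.2000 theta=-1/14 (≈-0.0714)
Rounded to 4 decimal places: x = 13.2000, theta = -0.0714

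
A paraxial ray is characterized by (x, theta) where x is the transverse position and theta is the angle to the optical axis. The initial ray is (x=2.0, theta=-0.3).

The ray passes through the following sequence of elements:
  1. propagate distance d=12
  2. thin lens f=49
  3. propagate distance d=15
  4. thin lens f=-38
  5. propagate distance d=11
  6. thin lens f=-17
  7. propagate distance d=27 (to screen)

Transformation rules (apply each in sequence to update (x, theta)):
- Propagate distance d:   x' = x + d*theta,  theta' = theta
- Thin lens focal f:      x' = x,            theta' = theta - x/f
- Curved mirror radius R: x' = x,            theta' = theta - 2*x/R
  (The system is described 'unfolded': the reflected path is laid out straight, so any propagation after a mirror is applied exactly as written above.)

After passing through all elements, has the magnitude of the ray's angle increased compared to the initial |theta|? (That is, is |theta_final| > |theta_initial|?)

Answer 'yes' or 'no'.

Answer: yes

Derivation:
Initial: x=2.0000 theta=-0.3000
After 1 (propagate distance d=12): x=-1.6000 theta=-0.3000
After 2 (thin lens f=49): x=-1.6000 theta=-131/490 (≈-0.2673)
After 3 (propagate distance d=15): x=-2749/490 (≈-5.6102) theta=-131/490 (≈-0.2673)
After 4 (thin lens f=-38): x=-2749/490 (≈-5.6102) theta=-7727/18620 (≈-0.4150)
After 5 (propagate distance d=11): x=-189459/18620 (≈-10.1750) theta=-7727/18620 (≈-0.4150)
After 6 (thin lens f=-17): x=-189459/18620 (≈-10.1750) theta=-160409/158270 (≈-1.0135)
After 7 (propagate distance d=27 (to screen)): x=-11882889/316540 (≈-37.5399) theta=-160409/158270 (≈-1.0135)
|theta_initial|=0.3000 |theta_final|=160409/158270 (≈1.0135) -> increased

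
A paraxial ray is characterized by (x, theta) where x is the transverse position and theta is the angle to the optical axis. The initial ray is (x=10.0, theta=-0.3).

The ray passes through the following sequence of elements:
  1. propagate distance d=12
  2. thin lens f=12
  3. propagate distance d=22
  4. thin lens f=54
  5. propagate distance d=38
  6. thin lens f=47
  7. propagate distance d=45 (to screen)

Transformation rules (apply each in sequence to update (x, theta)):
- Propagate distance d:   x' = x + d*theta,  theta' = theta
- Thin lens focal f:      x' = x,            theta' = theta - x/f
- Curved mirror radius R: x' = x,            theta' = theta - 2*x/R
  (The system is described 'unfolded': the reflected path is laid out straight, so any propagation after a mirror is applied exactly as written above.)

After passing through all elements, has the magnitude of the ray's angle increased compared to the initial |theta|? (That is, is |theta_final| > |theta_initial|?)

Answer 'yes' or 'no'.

Initial: x=10.0000 theta=-0.3000
After 1 (propagate distance d=12): x=6.4000 theta=-0.3000
After 2 (thin lens f=12): x=6.4000 theta=-5/6 (≈-0.8333)
After 3 (propagate distance d=22): x=-179/15 (≈-11.9333) theta=-5/6 (≈-0.8333)
After 4 (thin lens f=54): x=-179/15 (≈-11.9333) theta=-248/405 (≈-0.6123)
After 5 (propagate distance d=38): x=-14257/405 (≈-35.2025) theta=-248/405 (≈-0.6123)
After 6 (thin lens f=47): x=-14257/405 (≈-35.2025) theta=289/2115 (≈0.1366)
After 7 (propagate distance d=45 (to screen)): x=-553034/19035 (≈-29.0535) theta=289/2115 (≈0.1366)
|theta_initial|=0.3000 |theta_final|=289/2115 (≈0.1366) -> not increased

Answer: no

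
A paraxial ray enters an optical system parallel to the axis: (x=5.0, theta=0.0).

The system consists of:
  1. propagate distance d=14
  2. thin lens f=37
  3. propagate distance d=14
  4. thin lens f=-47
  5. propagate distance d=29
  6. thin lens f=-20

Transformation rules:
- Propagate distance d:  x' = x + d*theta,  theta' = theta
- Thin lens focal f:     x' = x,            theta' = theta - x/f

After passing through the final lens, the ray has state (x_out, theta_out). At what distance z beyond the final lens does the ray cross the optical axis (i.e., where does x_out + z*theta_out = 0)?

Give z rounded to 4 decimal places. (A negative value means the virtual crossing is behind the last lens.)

Answer: 81.0526

Derivation:
Initial: x=5.0000 theta=0.0000
After 1 (propagate distance d=14): x=5.0000 theta=0.0000
After 2 (thin lens f=37): x=5.0000 theta=-5/37 (≈-0.1351)
After 3 (propagate distance d=14): x=115/37 (≈3.1081) theta=-5/37 (≈-0.1351)
After 4 (thin lens f=-47): x=115/37 (≈3.1081) theta=-120/1739 (≈-0.0690)
After 5 (propagate distance d=29): x=1925/1739 (≈1.1070) theta=-120/1739 (≈-0.0690)
After 6 (thin lens f=-20): x=1925/1739 (≈1.1070) theta=-95/6956 (≈-0.0137)
z_focus = -x_out/theta_out = -(1925/1739)/(-95/6956) = 1540/19 ≈ 81.0526
Rounded to 4 decimal places: z = 81.0526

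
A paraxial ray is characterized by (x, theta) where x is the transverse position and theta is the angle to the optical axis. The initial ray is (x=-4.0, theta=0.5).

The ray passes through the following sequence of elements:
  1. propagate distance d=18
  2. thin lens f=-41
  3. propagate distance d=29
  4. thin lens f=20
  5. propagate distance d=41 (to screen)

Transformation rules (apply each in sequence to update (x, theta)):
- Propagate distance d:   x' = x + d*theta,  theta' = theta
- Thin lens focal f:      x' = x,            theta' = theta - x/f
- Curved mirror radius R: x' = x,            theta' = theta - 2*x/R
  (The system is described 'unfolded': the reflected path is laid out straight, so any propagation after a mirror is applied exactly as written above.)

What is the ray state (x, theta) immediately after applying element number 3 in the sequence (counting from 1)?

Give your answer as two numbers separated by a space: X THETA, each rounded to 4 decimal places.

Answer: 23.0366 0.6220

Derivation:
Initial: x=-4.0000 theta=0.5000
After 1 (propagate distance d=18): x=5.0000 theta=0.5000
After 2 (thin lens f=-41): x=5.0000 theta=51/82 (≈0.6220)
After 3 (propagate distance d=29): x=1889/82 (≈23.0366) theta=51/82 (≈0.6220)
Rounded to 4 decimal places: x = 23.0366, theta = 0.6220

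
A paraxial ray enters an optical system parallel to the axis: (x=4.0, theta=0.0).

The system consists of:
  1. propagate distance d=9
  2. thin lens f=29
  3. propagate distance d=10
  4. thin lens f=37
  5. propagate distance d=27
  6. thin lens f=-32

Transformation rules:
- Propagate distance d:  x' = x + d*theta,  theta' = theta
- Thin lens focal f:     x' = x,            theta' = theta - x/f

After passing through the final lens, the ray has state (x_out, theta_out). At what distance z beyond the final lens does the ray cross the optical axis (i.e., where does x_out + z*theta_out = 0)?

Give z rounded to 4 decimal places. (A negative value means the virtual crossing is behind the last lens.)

Answer: -9.9531

Derivation:
Initial: x=4.0000 theta=0.0000
After 1 (propagate distance d=9): x=4.0000 theta=0.0000
After 2 (thin lens f=29): x=4.0000 theta=-4/29 (≈-0.1379)
After 3 (propagate distance d=10): x=76/29 (≈2.6207) theta=-4/29 (≈-0.1379)
After 4 (thin lens f=37): x=76/29 (≈2.6207) theta=-224/1073 (≈-0.2088)
After 5 (propagate distance d=27): x=-3236/1073 (≈-3.0158) theta=-224/1073 (≈-0.2088)
After 6 (thin lens f=-32): x=-3236/1073 (≈-3.0158) theta=-2601/8584 (≈-0.3030)
z_focus = -x_out/theta_out = -(-3236/1073)/(-2601/8584) = -25888/2601 ≈ -9.9531
Rounded to 4 decimal places: z = -9.9531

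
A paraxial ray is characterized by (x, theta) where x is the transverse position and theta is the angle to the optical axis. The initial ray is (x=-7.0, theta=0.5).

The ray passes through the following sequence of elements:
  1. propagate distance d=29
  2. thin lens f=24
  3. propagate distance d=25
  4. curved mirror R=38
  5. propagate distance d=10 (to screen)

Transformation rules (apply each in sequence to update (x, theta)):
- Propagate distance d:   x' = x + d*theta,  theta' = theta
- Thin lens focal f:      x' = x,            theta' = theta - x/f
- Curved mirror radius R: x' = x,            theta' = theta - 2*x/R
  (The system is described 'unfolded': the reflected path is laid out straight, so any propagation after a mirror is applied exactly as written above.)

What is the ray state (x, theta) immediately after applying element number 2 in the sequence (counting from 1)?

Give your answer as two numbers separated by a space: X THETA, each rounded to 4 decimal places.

Initial: x=-7.0000 theta=0.5000
After 1 (propagate distance d=29): x=7.5000 theta=0.5000
After 2 (thin lens f=24): x=7.5000 theta=0.1875
Rounded to 4 decimal places: x = 7.5000, theta = 0.1875

Answer: 7.5000 0.1875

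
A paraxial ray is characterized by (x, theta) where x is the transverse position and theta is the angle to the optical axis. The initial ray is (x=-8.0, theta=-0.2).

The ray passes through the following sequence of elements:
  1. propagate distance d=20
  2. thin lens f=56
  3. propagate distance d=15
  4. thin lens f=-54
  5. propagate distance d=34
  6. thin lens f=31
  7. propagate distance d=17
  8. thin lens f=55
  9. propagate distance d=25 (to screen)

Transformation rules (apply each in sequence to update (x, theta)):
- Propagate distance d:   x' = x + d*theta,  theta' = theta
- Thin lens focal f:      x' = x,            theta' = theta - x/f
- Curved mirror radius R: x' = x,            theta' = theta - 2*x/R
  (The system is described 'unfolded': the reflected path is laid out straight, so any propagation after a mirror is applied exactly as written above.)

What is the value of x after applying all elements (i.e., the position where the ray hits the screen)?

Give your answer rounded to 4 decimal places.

Answer: 3.4952

Derivation:
Initial: x=-8.0000 theta=-0.2000
After 1 (propagate distance d=20): x=-12.0000 theta=-0.2000
After 2 (thin lens f=56): x=-12.0000 theta=1/70 (≈0.0143)
After 3 (propagate distance d=15): x=-165/14 (≈-11.7857) theta=1/70 (≈0.0143)
After 4 (thin lens f=-54): x=-165/14 (≈-11.7857) theta=-257/1260 (≈-0.2040)
After 5 (propagate distance d=34): x=-5897/315 (≈-18.7206) theta=-257/1260 (≈-0.2040)
After 6 (thin lens f=31): x=-5897/315 (≈-18.7206) theta=5207/13020 (≈0.3999)
After 7 (propagate distance d=17): x=-465671/39060 (≈-11.9219) theta=5207/13020 (≈0.3999)
After 8 (thin lens f=55): x=-465671/39060 (≈-11.9219) theta=662413/1074150 (≈0.6167)
After 9 (propagate distance d=25 (to screen)): x=166861/47740 (≈3.4952) theta=662413/1074150 (≈0.6167)
Rounded to 4 decimal places: x = 3.4952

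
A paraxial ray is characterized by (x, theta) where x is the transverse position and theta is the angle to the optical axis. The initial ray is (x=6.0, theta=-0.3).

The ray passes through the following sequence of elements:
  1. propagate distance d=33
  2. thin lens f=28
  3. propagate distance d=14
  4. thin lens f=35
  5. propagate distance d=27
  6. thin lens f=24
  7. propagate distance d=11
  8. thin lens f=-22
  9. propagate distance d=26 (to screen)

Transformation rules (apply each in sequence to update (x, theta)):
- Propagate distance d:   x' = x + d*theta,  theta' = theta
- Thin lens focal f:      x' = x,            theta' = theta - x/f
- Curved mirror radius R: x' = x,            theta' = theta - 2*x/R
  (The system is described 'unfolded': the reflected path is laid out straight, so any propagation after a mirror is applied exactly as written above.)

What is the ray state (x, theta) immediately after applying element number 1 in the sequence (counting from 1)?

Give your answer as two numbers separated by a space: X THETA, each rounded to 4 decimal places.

Initial: x=6.0000 theta=-0.3000
After 1 (propagate distance d=33): x=-3.9000 theta=-0.3000
Rounded to 4 decimal places: x = -3.9000, theta = -0.3000

Answer: -3.9000 -0.3000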